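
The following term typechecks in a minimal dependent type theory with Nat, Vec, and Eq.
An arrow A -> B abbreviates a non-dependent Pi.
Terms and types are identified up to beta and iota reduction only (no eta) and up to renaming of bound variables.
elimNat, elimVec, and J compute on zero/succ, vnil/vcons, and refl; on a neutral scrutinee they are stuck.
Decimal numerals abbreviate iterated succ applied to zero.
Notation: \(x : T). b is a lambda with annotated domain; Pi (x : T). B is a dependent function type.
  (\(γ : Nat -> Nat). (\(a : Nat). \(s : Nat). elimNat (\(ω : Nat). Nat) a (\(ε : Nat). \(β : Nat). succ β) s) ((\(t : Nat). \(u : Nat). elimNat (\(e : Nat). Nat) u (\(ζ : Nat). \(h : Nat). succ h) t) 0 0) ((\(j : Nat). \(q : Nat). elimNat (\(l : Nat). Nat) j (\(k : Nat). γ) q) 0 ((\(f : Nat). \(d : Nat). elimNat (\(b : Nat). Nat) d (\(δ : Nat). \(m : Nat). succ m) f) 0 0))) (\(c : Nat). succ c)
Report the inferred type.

inferred type:
  Nat


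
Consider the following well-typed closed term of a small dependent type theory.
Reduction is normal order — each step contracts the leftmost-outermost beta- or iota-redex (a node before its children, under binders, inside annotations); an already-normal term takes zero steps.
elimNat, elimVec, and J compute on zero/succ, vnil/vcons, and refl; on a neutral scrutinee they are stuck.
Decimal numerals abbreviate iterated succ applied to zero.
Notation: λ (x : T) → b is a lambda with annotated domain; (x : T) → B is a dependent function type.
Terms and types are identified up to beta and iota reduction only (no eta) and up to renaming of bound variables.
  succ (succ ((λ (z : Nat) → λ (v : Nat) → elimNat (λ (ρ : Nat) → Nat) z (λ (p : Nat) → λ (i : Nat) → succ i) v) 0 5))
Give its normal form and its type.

reduced normal form:
  7
type:
  Nat
observation: normalization takes exactly 18 steps under the normal-order strategy.


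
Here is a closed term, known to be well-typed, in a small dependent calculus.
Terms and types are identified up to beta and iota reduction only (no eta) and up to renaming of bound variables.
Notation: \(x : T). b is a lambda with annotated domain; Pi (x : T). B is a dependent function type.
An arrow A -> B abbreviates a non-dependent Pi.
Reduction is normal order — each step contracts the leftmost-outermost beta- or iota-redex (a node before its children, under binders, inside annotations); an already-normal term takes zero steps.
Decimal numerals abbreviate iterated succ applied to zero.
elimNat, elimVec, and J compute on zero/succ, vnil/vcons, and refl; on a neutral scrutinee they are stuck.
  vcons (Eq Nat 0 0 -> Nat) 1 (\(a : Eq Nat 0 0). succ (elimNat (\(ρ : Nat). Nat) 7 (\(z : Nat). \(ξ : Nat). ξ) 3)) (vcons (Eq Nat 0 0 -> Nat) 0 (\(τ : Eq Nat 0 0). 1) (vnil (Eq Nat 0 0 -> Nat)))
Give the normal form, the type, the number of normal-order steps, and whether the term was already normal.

resulting normal form:
  vcons (Eq Nat 0 0 -> Nat) 1 (\(a : Eq Nat 0 0). 8) (vcons (Eq Nat 0 0 -> Nat) 0 (\(ρ : Eq Nat 0 0). 1) (vnil (Eq Nat 0 0 -> Nat)))
type:
  Vec (Eq Nat 0 0 -> Nat) 2
normal-order step count: 10
term was already normal: no
first redex: an elimNat iota-redex


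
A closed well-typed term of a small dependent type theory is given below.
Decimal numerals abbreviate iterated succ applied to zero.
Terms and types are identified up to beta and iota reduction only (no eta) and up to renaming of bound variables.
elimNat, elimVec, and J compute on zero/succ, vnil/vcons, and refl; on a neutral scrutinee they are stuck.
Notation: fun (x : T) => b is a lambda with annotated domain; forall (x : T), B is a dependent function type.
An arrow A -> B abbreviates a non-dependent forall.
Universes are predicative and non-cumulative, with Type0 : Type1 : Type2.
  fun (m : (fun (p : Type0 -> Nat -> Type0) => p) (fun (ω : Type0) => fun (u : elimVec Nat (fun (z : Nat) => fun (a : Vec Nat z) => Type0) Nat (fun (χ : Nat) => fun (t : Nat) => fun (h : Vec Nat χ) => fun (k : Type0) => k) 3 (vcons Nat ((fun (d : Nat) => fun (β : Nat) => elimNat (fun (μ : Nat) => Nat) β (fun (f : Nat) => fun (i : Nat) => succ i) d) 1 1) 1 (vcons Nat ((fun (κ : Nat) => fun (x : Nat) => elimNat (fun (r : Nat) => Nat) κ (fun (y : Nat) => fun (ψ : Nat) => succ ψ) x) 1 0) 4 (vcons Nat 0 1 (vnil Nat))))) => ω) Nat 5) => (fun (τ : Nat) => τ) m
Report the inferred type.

type:
  Nat -> Nat


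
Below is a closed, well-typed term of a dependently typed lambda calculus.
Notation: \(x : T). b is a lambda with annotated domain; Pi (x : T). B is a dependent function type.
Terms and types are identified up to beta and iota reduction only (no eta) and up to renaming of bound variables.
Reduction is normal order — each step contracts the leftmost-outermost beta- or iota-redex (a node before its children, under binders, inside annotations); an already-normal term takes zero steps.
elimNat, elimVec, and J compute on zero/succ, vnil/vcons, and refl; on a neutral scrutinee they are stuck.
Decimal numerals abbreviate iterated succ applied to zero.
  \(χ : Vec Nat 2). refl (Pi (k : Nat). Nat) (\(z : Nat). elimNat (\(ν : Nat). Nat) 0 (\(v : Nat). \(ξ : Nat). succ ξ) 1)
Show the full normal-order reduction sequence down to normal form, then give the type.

normal-order reduction sequence:
  \(χ : Vec Nat 2). refl (Pi (k : Nat). Nat) (\(z : Nat). elimNat (\(ν : Nat). Nat) 0 (\(v : Nat). \(ξ : Nat). succ ξ) 1)
  ~> \(χ : Vec Nat 2). refl (Pi (k : Nat). Nat) (\(z : Nat). (\(ν : Nat). \(v : Nat). succ v) 0 (elimNat (\(ξ : Nat). Nat) 0 (\(l : Nat). \(h : Nat). succ h) 0))
  ~> \(χ : Vec Nat 2). refl (Pi (k : Nat). Nat) (\(z : Nat). (\(ν : Nat). succ ν) (elimNat (\(v : Nat). Nat) 0 (\(ξ : Nat). \(l : Nat). succ l) 0))
  ~> \(χ : Vec Nat 2). refl (Pi (k : Nat). Nat) (\(z : Nat). succ (elimNat (\(ν : Nat). Nat) 0 (\(v : Nat). \(ξ : Nat). succ ξ) 0))
  ~> \(χ : Vec Nat 2). refl (Pi (k : Nat). Nat) (\(z : Nat). 1)
inferred type:
  Pi (χ : Vec Nat 2). Eq (Pi (k : Nat). Nat) (\(z : Nat). 1) (\(ν : Nat). 1)


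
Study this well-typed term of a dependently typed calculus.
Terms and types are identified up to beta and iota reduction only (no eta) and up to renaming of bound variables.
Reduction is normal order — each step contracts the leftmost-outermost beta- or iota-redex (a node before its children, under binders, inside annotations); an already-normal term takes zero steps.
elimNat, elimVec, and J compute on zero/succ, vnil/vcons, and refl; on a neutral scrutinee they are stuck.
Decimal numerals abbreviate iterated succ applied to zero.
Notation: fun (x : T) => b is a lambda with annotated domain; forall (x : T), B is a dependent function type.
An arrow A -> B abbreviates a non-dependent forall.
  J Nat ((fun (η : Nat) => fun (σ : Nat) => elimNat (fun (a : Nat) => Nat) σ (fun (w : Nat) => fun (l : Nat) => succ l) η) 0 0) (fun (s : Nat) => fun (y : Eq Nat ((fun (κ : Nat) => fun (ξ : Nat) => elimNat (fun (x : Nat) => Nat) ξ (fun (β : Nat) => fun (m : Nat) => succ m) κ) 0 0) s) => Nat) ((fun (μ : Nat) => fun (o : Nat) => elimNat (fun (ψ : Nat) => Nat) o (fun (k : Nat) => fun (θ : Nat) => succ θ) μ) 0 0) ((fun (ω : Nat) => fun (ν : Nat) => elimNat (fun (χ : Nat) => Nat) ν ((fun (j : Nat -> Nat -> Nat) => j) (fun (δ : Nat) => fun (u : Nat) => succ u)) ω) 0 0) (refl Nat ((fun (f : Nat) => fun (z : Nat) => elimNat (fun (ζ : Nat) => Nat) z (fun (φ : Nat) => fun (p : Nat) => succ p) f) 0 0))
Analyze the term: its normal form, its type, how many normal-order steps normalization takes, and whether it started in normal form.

normal form:
  0
the term's type:
  Nat
normal-order step count: 4
term was already normal: no
first contracted redex: a J iota-redex


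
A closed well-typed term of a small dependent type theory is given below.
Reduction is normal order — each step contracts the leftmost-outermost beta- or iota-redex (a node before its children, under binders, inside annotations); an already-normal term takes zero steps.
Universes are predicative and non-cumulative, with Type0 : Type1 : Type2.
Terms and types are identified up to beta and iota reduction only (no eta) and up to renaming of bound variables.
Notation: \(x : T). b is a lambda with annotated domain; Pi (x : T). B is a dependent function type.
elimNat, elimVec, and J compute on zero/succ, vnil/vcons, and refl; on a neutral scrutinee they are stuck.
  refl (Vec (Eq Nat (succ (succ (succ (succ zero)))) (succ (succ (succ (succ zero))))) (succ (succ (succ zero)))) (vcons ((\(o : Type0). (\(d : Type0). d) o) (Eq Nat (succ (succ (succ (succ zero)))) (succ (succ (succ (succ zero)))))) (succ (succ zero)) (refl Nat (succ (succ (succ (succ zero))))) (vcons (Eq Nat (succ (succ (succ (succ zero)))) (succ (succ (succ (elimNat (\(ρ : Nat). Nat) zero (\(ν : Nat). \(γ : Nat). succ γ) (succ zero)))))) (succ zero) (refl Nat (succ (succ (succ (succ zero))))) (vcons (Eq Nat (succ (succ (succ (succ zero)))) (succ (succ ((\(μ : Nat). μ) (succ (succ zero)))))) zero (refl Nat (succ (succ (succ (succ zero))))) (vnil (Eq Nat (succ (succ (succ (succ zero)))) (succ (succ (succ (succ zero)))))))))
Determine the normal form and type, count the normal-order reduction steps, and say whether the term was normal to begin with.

reduced normal form:
  refl (Vec (Eq Nat (succ (succ (succ (succ zero)))) (succ (succ (succ (succ zero))))) (succ (succ (succ zero)))) (vcons (Eq Nat (succ (succ (succ (succ zero)))) (succ (succ (succ (succ zero))))) (succ (succ zero)) (refl Nat (succ (succ (succ (succ zero))))) (vcons (Eq Nat (succ (succ (succ (succ zero)))) (succ (succ (succ (succ zero))))) (succ zero) (refl Nat (succ (succ (succ (succ zero))))) (vcons (Eq Nat (succ (succ (succ (succ zero)))) (succ (succ (succ (succ zero))))) zero (refl Nat (succ (succ (succ (succ zero))))) (vnil (Eq Nat (succ (succ (succ (succ zero)))) (succ (succ (succ (succ zero)))))))))
inferred type:
  Eq (Vec (Eq Nat (succ (succ (succ (succ zero)))) (succ (succ (succ (succ zero))))) (succ (succ (succ zero)))) (vcons (Eq Nat (succ (succ (succ (succ zero)))) (succ (succ (succ (succ zero))))) (succ (succ zero)) (refl Nat (succ (succ (succ (succ zero))))) (vcons (Eq Nat (succ (succ (succ (succ zero)))) (succ (succ (succ (succ zero))))) (succ zero) (refl Nat (succ (succ (succ (succ zero))))) (vcons (Eq Nat (succ (succ (succ (succ zero)))) (succ (succ (succ (succ zero))))) zero (refl Nat (succ (succ (succ (succ zero))))) (vnil (Eq Nat (succ (succ (succ (succ zero)))) (succ (succ (succ (succ zero))))))))) (vcons (Eq Nat (succ (succ (succ (succ zero)))) (succ (succ (succ (succ zero))))) (succ (succ zero)) (refl Nat (succ (succ (succ (succ zero))))) (vcons (Eq Nat (succ (succ (succ (succ zero)))) (succ (succ (succ (succ zero))))) (succ zero) (refl Nat (succ (succ (succ (succ zero))))) (vcons (Eq Nat (succ (succ (succ (succ zero)))) (succ (succ (succ (succ zero))))) zero (refl Nat (succ (succ (succ (succ zero))))) (vnil (Eq Nat (succ (succ (succ (succ zero)))) (succ (succ (succ (succ zero)))))))))
reduction steps (normal order): 7
already normal: no
first contracted redex: a beta-redex


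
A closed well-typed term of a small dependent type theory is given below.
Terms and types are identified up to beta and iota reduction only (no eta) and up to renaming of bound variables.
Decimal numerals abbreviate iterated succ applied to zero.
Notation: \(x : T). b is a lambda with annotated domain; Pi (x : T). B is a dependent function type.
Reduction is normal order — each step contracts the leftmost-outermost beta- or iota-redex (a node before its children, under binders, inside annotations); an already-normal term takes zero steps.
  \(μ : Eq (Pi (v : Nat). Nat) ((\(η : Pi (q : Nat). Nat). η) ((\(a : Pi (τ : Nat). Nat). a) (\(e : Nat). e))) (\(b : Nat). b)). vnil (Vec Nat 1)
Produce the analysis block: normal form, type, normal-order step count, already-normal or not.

reduced normal form:
  \(μ : Eq (Pi (v : Nat). Nat) (\(η : Nat). η) (\(q : Nat). q)). vnil (Vec Nat 1)
type:
  Pi (μ : Eq (Pi (v : Nat). Nat) (\(η : Nat). η) (\(q : Nat). q)). Vec (Vec Nat 1) 0
reduction steps (normal order): 2
started in normal form: no
first contracted redex: a beta-redex


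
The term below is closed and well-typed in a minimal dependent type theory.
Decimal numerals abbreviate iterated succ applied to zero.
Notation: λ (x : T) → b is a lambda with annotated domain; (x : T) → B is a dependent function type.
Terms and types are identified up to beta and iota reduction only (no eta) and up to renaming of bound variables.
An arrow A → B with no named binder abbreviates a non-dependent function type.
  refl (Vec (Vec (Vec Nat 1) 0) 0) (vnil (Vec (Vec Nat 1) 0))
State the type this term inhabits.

inferred type:
  Eq (Vec (Vec (Vec Nat 1) 0) 0) (vnil (Vec (Vec Nat 1) 0)) (vnil (Vec (Vec Nat 1) 0))


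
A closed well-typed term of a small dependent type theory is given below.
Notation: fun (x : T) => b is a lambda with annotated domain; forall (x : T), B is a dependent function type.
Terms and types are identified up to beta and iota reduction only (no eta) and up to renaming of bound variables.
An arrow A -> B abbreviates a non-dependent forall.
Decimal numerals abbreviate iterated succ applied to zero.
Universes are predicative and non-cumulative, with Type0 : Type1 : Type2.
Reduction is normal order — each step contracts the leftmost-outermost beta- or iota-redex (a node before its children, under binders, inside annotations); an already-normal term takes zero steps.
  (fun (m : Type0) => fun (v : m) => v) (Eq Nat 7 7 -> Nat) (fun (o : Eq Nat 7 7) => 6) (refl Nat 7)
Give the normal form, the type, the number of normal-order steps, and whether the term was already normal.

reduced normal form:
  6
type:
  Nat
reduction steps (normal order): 3
term was already normal: no
first redex: a beta-redex


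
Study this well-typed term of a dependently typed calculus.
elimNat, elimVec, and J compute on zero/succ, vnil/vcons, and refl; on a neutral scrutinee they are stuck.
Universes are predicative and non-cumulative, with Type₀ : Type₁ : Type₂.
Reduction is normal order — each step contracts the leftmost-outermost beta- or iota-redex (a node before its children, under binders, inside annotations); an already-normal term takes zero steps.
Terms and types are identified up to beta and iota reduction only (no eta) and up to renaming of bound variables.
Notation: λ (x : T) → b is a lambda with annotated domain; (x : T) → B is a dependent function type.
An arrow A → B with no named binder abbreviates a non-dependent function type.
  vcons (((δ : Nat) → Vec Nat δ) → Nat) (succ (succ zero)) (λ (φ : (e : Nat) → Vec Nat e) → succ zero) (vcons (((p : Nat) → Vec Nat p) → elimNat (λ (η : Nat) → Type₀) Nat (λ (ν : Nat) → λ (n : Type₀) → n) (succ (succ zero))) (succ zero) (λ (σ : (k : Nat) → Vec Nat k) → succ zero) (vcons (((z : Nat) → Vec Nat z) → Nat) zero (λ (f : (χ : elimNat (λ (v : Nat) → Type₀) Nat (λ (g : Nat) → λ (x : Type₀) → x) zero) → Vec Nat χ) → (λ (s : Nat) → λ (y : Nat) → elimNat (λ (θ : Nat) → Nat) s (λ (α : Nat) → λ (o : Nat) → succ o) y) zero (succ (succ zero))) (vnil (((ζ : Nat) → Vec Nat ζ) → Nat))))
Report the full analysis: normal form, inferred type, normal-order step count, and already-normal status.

resulting normal form:
  vcons (((δ : Nat) → Vec Nat δ) → Nat) (succ (succ zero)) (λ (φ : (e : Nat) → Vec Nat e) → succ zero) (vcons (((p : Nat) → Vec Nat p) → Nat) (succ zero) (λ (η : (ν : Nat) → Vec Nat ν) → succ zero) (vcons (((n : Nat) → Vec Nat n) → Nat) zero (λ (σ : (k : Nat) → Vec Nat k) → succ (succ zero)) (vnil (((z : Nat) → Vec Nat z) → Nat))))
type:
  Vec (((δ : Nat) → Vec Nat δ) → Nat) (succ (succ (succ zero)))
normal-order step count: 17
already normal: no
first contracted redex: an elimNat iota-redex


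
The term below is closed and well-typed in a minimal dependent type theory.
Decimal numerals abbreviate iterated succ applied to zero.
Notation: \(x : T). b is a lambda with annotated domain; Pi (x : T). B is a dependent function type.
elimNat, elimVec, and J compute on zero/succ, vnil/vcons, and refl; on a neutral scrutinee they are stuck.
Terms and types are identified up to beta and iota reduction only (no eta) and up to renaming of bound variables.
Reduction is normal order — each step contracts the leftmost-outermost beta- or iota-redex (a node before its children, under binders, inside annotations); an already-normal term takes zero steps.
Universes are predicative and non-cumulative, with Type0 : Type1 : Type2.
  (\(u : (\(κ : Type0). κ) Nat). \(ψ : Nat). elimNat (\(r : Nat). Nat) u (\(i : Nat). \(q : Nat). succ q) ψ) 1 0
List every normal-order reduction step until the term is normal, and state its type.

reduction (normal order):
  (\(u : (\(κ : Type0). κ) Nat). \(ψ : Nat). elimNat (\(r : Nat). Nat) u (\(i : Nat). \(q : Nat). succ q) ψ) 1 0
  ~> (\(u : Nat). elimNat (\(κ : Nat). Nat) 1 (\(ψ : Nat). \(r : Nat). succ r) u) 0
  ~> elimNat (\(u : Nat). Nat) 1 (\(κ : Nat). \(ψ : Nat). succ ψ) 0
  ~> 1
the term's type:
  Nat


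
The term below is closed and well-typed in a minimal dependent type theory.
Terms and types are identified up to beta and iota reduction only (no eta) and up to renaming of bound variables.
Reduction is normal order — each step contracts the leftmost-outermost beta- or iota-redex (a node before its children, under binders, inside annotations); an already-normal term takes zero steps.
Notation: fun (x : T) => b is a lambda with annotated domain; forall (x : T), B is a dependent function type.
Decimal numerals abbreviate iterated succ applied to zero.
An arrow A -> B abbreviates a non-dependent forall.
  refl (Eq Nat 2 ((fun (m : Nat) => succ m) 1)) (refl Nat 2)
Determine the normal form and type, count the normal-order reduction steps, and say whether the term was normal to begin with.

normal form:
  refl (Eq Nat 2 2) (refl Nat 2)
type:
  Eq (Eq Nat 2 2) (refl Nat 2) (refl Nat 2)
normal-order step count: 1
started in normal form: no
first contracted redex: a beta-redex


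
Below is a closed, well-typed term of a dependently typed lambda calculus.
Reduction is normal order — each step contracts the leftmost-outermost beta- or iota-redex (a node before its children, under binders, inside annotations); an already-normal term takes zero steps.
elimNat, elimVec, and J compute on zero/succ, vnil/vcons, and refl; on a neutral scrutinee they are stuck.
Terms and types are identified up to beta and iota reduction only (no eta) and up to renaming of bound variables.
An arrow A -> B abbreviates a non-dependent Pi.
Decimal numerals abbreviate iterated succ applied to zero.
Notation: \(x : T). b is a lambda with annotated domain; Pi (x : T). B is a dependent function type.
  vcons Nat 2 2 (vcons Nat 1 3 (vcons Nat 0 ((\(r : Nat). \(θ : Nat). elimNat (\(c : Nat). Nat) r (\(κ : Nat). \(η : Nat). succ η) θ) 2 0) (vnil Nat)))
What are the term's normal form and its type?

normal form:
  vcons Nat 2 2 (vcons Nat 1 3 (vcons Nat 0 2 (vnil Nat)))
the term's type:
  Vec Nat 3
observation: contracting a beta-redex first, the term normalizes in 3 steps.


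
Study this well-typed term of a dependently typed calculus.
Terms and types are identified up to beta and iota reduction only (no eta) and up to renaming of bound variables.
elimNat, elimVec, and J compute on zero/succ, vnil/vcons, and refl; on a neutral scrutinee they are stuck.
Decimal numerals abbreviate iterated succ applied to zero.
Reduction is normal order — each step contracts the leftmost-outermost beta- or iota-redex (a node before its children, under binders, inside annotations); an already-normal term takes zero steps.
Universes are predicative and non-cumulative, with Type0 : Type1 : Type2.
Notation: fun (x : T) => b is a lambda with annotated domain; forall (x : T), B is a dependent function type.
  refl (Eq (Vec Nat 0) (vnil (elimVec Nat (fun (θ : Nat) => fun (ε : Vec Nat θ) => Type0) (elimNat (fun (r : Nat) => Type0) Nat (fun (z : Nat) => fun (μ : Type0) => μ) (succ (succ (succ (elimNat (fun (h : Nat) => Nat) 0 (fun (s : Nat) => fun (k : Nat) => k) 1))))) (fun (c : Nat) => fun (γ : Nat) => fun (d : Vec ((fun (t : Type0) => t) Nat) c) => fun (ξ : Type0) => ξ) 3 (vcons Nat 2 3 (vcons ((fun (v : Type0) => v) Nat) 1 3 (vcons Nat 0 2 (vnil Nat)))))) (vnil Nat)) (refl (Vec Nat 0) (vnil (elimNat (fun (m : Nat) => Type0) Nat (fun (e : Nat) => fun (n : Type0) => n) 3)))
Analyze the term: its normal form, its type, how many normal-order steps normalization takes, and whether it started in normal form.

resulting normal form:
  refl (Eq (Vec Nat 0) (vnil Nat) (vnil Nat)) (refl (Vec Nat 0) (vnil Nat))
the term's type:
  Eq (Eq (Vec Nat 0) (vnil Nat) (vnil Nat)) (refl (Vec Nat 0) (vnil Nat)) (refl (Vec Nat 0) (vnil Nat))
normal-order step count: 40
already normal: no
first redex: an elimVec iota-redex


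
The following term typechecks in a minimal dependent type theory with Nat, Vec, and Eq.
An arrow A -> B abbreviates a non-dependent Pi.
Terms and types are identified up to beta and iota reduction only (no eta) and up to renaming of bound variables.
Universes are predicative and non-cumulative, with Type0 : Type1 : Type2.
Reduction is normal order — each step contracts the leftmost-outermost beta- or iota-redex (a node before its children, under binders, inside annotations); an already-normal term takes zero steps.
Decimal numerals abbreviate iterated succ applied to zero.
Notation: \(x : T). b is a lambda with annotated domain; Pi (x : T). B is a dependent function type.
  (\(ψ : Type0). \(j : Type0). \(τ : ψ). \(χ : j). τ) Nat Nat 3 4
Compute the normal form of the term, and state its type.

normal form:
  3
inferred type:
  Nat


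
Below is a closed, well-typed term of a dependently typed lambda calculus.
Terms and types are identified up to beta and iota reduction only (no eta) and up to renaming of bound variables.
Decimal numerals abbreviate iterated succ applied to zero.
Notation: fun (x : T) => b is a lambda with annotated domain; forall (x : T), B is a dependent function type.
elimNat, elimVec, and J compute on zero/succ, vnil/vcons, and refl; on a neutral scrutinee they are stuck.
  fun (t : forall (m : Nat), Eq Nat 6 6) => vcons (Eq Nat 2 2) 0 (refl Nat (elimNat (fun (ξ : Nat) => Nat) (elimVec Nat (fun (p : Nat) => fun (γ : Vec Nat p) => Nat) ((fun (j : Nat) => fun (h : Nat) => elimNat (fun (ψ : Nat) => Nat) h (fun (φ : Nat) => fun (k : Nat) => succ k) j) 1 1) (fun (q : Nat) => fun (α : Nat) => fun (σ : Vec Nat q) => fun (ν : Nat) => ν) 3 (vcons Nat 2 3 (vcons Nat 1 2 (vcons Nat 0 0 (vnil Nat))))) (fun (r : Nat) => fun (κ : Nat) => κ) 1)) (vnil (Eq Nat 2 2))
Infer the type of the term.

the term's type:
  forall (t : forall (m : Nat), Eq Nat 6 6), Vec (Eq Nat 2 2) 1


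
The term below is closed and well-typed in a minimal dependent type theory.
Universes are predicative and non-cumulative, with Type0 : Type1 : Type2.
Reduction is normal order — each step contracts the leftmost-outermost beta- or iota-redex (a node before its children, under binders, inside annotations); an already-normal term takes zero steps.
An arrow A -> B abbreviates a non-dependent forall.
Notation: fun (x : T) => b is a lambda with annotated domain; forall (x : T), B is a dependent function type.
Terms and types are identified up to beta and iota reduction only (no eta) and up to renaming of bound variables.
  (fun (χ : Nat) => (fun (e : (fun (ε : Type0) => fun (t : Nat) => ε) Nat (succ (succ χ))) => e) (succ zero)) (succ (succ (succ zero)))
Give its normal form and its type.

resulting normal form:
  succ zero
inferred type:
  Nat
observation: the first redex contracted is a beta-redex; the normal form is reached in 2 normal-order steps.


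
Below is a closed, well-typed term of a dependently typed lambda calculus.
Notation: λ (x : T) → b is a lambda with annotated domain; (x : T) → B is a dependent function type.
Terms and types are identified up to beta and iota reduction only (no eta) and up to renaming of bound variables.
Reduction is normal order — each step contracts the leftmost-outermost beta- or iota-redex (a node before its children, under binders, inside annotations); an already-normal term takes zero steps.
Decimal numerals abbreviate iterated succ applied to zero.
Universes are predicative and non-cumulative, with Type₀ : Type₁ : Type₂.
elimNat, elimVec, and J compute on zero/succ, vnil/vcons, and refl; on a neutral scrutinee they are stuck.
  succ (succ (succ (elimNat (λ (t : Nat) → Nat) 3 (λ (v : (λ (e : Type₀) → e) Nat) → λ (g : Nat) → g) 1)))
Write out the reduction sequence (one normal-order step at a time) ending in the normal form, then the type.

normal-order reduction sequence:
  succ (succ (succ (elimNat (λ (t : Nat) → Nat) 3 (λ (v : (λ (e : Type₀) → e) Nat) → λ (g : Nat) → g) 1)))
  ~> succ (succ (succ ((λ (t : (λ (v : Type₀) → v) Nat) → λ (e : Nat) → e) 0 (elimNat (λ (g : Nat) → Nat) 3 (λ (w : (λ (χ : Type₀) → χ) Nat) → λ (ψ : Nat) → ψ) 0))))
  ~> succ (succ (succ ((λ (t : Nat) → t) (elimNat (λ (v : Nat) → Nat) 3 (λ (e : (λ (g : Type₀) → g) Nat) → λ (w : Nat) → w) 0))))
  ~> succ (succ (succ (elimNat (λ (t : Nat) → Nat) 3 (λ (v : (λ (e : Type₀) → e) Nat) → λ (g : Nat) → g) 0)))
  ~> 6
the term's type:
  Nat


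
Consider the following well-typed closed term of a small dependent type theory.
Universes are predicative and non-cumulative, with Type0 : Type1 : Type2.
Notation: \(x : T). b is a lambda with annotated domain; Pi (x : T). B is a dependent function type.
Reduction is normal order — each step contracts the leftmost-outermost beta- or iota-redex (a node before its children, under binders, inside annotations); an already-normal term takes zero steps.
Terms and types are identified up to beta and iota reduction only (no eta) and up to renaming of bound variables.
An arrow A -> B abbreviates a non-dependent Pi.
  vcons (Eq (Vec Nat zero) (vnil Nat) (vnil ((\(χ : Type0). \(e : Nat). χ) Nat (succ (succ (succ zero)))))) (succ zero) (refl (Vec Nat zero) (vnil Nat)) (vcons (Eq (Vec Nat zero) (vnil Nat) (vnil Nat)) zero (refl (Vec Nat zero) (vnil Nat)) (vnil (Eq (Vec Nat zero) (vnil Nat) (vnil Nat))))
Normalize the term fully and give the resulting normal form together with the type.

resulting normal form:
  vcons (Eq (Vec Nat zero) (vnil Nat) (vnil Nat)) (succ zero) (refl (Vec Nat zero) (vnil Nat)) (vcons (Eq (Vec Nat zero) (vnil Nat) (vnil Nat)) zero (refl (Vec Nat zero) (vnil Nat)) (vnil (Eq (Vec Nat zero) (vnil Nat) (vnil Nat))))
type:
  Vec (Eq (Vec Nat zero) (vnil Nat) (vnil Nat)) (succ (succ zero))


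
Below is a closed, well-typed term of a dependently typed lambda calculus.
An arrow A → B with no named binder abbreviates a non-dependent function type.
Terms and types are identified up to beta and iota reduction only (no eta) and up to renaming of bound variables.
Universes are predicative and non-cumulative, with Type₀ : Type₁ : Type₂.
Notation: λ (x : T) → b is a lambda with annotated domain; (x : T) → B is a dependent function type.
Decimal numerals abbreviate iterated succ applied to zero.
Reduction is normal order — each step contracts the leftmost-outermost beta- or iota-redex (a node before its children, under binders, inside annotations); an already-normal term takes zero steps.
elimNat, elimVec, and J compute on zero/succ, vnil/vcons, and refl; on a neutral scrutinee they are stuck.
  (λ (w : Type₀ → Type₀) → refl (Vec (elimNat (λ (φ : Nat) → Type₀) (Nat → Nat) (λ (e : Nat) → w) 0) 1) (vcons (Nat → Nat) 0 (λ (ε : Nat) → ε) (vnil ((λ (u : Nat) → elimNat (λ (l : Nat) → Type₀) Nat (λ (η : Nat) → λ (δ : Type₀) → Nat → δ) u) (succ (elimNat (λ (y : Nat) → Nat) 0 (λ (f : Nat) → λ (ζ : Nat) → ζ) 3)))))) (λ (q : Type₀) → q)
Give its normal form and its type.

resulting normal form:
  refl (Vec (Nat → Nat) 1) (vcons (Nat → Nat) 0 (λ (w : Nat) → w) (vnil (Nat → Nat)))
type:
  Eq (Vec (Nat → Nat) 1) (vcons (Nat → Nat) 0 (λ (w : Nat) → w) (vnil (Nat → Nat))) (vcons (Nat → Nat) 0 (λ (φ : Nat) → φ) (vnil (Nat → Nat)))
observation: normalization takes exactly 17 steps under the normal-order strategy.


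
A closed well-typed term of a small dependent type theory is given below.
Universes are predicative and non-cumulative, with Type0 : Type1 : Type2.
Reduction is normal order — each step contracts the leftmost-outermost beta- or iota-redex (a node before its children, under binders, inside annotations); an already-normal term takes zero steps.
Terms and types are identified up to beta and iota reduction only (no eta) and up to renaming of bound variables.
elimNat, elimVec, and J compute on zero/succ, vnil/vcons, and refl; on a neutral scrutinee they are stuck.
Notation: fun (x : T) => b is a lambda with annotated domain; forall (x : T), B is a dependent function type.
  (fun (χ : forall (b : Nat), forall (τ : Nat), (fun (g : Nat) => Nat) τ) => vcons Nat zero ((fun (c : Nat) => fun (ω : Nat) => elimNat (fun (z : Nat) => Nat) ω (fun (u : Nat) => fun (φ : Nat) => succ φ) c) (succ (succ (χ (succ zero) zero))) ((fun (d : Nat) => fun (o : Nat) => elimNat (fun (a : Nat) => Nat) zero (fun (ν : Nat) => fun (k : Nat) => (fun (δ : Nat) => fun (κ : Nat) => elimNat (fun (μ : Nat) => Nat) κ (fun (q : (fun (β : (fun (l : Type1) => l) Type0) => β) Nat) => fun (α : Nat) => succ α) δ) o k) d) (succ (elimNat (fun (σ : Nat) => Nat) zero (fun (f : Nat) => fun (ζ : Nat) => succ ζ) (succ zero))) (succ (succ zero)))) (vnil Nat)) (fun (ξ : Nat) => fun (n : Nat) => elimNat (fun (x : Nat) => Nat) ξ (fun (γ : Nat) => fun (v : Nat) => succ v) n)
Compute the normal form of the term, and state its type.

reduced normal form:
  vcons Nat zero (succ (succ (succ (succ (succ (succ (succ zero))))))) (vnil Nat)
inferred type:
  Vec Nat (succ zero)


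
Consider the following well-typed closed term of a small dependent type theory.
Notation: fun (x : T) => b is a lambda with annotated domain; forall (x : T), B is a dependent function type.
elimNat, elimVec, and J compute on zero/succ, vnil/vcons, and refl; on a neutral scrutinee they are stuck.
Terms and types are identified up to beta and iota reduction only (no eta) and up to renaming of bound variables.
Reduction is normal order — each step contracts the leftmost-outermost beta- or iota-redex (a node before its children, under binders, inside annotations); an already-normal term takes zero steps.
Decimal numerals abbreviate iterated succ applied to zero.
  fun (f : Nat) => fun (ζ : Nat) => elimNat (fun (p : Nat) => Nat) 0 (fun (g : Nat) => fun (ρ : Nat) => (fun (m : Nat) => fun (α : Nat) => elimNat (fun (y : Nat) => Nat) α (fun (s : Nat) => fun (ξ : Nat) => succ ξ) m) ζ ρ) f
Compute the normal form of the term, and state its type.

normal form:
  fun (f : Nat) => fun (ζ : Nat) => elimNat (fun (p : Nat) => Nat) 0 (fun (g : Nat) => fun (ρ : Nat) => elimNat (fun (m : Nat) => Nat) ρ (fun (α : Nat) => fun (y : Nat) => succ y) ζ) f
type:
  forall (f : Nat), forall (ζ : Nat), Nat
observation: reduction starts at a beta-redex, and 2 normal-order steps reach the normal form.


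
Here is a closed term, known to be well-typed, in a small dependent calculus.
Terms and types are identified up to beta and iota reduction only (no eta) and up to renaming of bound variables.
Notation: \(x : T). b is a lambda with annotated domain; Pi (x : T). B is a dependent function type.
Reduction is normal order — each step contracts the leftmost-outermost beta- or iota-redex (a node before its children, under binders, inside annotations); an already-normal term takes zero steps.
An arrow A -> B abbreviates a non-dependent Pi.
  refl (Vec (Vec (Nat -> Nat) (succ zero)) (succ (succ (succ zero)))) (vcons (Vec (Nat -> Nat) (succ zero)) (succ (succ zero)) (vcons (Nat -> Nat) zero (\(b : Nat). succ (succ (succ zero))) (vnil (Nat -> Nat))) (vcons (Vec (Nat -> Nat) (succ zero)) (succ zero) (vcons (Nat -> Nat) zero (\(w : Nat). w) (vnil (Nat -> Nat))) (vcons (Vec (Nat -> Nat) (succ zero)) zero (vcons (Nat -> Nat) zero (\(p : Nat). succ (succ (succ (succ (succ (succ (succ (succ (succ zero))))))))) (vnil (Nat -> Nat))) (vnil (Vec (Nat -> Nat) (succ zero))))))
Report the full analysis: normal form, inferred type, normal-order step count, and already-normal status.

resulting normal form:
  refl (Vec (Vec (Nat -> Nat) (succ zero)) (succ (succ (succ zero)))) (vcons (Vec (Nat -> Nat) (succ zero)) (succ (succ zero)) (vcons (Nat -> Nat) zero (\(b : Nat). succ (succ (succ zero))) (vnil (Nat -> Nat))) (vcons (Vec (Nat -> Nat) (succ zero)) (succ zero) (vcons (Nat -> Nat) zero (\(w : Nat). w) (vnil (Nat -> Nat))) (vcons (Vec (Nat -> Nat) (succ zero)) zero (vcons (Nat -> Nat) zero (\(p : Nat). succ (succ (succ (succ (succ (succ (succ (succ (succ zero))))))))) (vnil (Nat -> Nat))) (vnil (Vec (Nat -> Nat) (succ zero))))))
inferred type:
  Eq (Vec (Vec (Nat -> Nat) (succ zero)) (succ (succ (succ zero)))) (vcons (Vec (Nat -> Nat) (succ zero)) (succ (succ zero)) (vcons (Nat -> Nat) zero (\(b : Nat). succ (succ (succ zero))) (vnil (Nat -> Nat))) (vcons (Vec (Nat -> Nat) (succ zero)) (succ zero) (vcons (Nat -> Nat) zero (\(w : Nat). w) (vnil (Nat -> Nat))) (vcons (Vec (Nat -> Nat) (succ zero)) zero (vcons (Nat -> Nat) zero (\(p : Nat). succ (succ (succ (succ (succ (succ (succ (succ (succ zero))))))))) (vnil (Nat -> Nat))) (vnil (Vec (Nat -> Nat) (succ zero)))))) (vcons (Vec (Nat -> Nat) (succ zero)) (succ (succ zero)) (vcons (Nat -> Nat) zero (\(μ : Nat). succ (succ (succ zero))) (vnil (Nat -> Nat))) (vcons (Vec (Nat -> Nat) (succ zero)) (succ zero) (vcons (Nat -> Nat) zero (\(α : Nat). α) (vnil (Nat -> Nat))) (vcons (Vec (Nat -> Nat) (succ zero)) zero (vcons (Nat -> Nat) zero (\(ξ : Nat). succ (succ (succ (succ (succ (succ (succ (succ (succ zero))))))))) (vnil (Nat -> Nat))) (vnil (Vec (Nat -> Nat) (succ zero))))))
reduction steps (normal order): 0
already normal: yes


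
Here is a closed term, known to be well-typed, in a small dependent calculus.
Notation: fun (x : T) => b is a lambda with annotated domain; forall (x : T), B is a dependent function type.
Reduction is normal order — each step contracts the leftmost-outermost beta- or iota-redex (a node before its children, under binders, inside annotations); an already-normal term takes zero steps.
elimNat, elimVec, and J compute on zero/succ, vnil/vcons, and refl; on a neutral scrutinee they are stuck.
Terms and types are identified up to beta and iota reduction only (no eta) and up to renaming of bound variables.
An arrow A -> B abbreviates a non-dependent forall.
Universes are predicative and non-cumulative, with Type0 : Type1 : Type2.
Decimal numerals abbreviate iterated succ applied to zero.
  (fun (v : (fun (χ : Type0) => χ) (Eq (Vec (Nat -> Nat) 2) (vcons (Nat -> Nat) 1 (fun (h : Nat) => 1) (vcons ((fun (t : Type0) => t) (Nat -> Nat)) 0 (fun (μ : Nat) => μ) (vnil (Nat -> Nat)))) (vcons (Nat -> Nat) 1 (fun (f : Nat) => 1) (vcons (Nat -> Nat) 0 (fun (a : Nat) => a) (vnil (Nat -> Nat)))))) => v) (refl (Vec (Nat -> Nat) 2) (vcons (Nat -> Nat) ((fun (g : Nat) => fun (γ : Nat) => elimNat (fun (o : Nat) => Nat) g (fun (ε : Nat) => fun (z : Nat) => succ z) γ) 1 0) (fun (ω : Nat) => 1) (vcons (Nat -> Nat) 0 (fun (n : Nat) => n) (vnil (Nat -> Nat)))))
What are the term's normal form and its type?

normal form:
  refl (Vec (Nat -> Nat) 2) (vcons (Nat -> Nat) 1 (fun (v : Nat) => 1) (vcons (Nat -> Nat) 0 (fun (χ : Nat) => χ) (vnil (Nat -> Nat))))
type:
  Eq (Vec (Nat -> Nat) 2) (vcons (Nat -> Nat) 1 (fun (v : Nat) => 1) (vcons (Nat -> Nat) 0 (fun (χ : Nat) => χ) (vnil (Nat -> Nat)))) (vcons (Nat -> Nat) 1 (fun (h : Nat) => 1) (vcons (Nat -> Nat) 0 (fun (t : Nat) => t) (vnil (Nat -> Nat))))
observation: the term reaches its normal form after 4 normal-order steps.


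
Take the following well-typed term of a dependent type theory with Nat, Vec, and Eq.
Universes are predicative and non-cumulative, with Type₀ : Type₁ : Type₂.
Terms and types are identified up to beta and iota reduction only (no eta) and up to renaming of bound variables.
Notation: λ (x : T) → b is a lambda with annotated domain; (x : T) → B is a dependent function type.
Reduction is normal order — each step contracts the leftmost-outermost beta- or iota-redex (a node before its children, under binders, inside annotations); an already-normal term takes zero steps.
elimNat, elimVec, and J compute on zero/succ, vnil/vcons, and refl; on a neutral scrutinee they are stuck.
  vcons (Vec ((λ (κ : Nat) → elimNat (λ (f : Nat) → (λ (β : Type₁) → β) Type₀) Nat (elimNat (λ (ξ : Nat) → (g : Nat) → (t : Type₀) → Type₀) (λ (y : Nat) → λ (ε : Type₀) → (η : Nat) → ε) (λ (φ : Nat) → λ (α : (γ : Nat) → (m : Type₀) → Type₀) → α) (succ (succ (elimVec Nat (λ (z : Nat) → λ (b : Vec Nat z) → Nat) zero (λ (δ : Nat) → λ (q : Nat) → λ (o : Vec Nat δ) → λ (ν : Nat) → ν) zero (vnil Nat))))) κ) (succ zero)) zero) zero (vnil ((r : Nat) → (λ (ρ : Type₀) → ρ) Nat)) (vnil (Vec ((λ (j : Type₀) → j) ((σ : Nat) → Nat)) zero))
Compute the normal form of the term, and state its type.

normal form:
  vcons (Vec ((κ : Nat) → Nat) zero) zero (vnil ((f : Nat) → Nat)) (vnil (Vec ((β : Nat) → Nat) zero))
the term's type:
  Vec (Vec ((κ : Nat) → Nat) zero) (succ zero)
observation: 15 normal-order steps normalize the term, beginning with a beta-redex.


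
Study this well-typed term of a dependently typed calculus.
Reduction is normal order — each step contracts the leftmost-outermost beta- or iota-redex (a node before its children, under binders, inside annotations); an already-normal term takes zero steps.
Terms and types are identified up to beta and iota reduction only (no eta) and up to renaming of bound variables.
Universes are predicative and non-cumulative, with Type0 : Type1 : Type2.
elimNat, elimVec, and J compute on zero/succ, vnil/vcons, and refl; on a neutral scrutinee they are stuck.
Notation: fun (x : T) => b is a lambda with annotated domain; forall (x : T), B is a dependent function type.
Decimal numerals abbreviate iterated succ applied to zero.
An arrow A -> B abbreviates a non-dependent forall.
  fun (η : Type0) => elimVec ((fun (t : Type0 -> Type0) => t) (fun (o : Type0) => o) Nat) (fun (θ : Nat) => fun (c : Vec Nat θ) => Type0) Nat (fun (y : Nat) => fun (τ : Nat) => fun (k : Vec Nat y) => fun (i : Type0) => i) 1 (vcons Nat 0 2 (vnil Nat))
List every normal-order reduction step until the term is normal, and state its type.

reduction (normal order):
  fun (η : Type0) => elimVec ((fun (t : Type0 -> Type0) => t) (fun (o : Type0) => o) Nat) (fun (θ : Nat) => fun (c : Vec Nat θ) => Type0) Nat (fun (y : Nat) => fun (τ : Nat) => fun (k : Vec Nat y) => fun (i : Type0) => i) 1 (vcons Nat 0 2 (vnil Nat))
  ~> fun (η : Type0) => (fun (t : Nat) => fun (o : Nat) => fun (θ : Vec Nat t) => fun (c : Type0) => c) 0 2 (vnil Nat) (elimVec ((fun (y : Type0 -> Type0) => y) (fun (τ : Type0) => τ) Nat) (fun (k : Nat) => fun (i : Vec Nat k) => Type0) Nat (fun (a : Nat) => fun (w : Nat) => fun (q : Vec Nat a) => fun (d : Type0) => d) 0 (vnil Nat))
  ~> fun (η : Type0) => (fun (t : Nat) => fun (o : Vec Nat 0) => fun (θ : Type0) => θ) 2 (vnil Nat) (elimVec ((fun (c : Type0 -> Type0) => c) (fun (y : Type0) => y) Nat) (fun (τ : Nat) => fun (k : Vec Nat τ) => Type0) Nat (fun (i : Nat) => fun (a : Nat) => fun (w : Vec Nat i) => fun (q : Type0) => q) 0 (vnil Nat))
  ~> fun (η : Type0) => (fun (t : Vec Nat 0) => fun (o : Type0) => o) (vnil Nat) (elimVec ((fun (θ : Type0 -> Type0) => θ) (fun (c : Type0) => c) Nat) (fun (y : Nat) => fun (τ : Vec Nat y) => Type0) Nat (fun (k : Nat) => fun (i : Nat) => fun (a : Vec Nat k) => fun (w : Type0) => w) 0 (vnil Nat))
  ~> fun (η : Type0) => (fun (t : Type0) => t) (elimVec ((fun (o : Type0 -> Type0) => o) (fun (θ : Type0) => θ) Nat) (fun (c : Nat) => fun (y : Vec Nat c) => Type0) Nat (fun (τ : Nat) => fun (k : Nat) => fun (i : Vec Nat τ) => fun (a : Type0) => a) 0 (vnil Nat))
  ~> fun (η : Type0) => elimVec ((fun (t : Type0 -> Type0) => t) (fun (o : Type0) => o) Nat) (fun (θ : Nat) => fun (c : Vec Nat θ) => Type0) Nat (fun (y : Nat) => fun (τ : Nat) => fun (k : Vec Nat y) => fun (i : Type0) => i) 0 (vnil Nat)
  ~> fun (η : Type0) => Nat
the term's type:
  Type0 -> Type0
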